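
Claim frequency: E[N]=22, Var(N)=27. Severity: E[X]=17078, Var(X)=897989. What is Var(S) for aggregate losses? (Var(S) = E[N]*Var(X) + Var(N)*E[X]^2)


Var(S) = E[N]*Var(X) + Var(N)*E[X]^2
= 22*897989 + 27*17078^2
= 19755758 + 7874768268
= 7.8945e+09


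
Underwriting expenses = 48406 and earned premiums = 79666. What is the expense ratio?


Expense ratio = expenses / premiums
= 48406 / 79666
= 0.6076


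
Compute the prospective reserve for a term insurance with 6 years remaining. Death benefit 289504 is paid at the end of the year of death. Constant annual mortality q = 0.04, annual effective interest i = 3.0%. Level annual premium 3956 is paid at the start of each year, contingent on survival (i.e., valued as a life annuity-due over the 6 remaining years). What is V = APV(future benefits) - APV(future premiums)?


v = 1/(1+i) = 0.970874
APV(future benefits) per unit = sum_{k=0}^{5} k_p_x * q * v^(k+1) = 0.19683
APV(future benefits) = 289504 * 0.19683 = 56983.1012
Life annuity-due factor ä_{x:6} = sum_{k=0}^{5} k_p_x * v^k = 5.068375
APV(future premiums) = 3956 * 5.068375 = 20050.4918
V = 56983.1012 - 20050.4918
= 36932.6094


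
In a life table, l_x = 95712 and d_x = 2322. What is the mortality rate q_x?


q_x = d_x / l_x
= 2322 / 95712
= 0.0243


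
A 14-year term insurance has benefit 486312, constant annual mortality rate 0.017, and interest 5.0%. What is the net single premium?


NSP = benefit * sum_{k=0}^{n-1} k_p_x * q * v^(k+1)
With constant q=0.017, v=0.952381
Sum = 0.152928
NSP = 486312 * 0.152928
= 74370.9196


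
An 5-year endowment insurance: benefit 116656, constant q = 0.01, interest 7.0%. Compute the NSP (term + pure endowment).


Term component = 4694.7804
Pure endowment = 5_p_x * v^5 * benefit = 0.95099 * 0.712986 * 116656 = 79097.7565
NSP = 83792.5369


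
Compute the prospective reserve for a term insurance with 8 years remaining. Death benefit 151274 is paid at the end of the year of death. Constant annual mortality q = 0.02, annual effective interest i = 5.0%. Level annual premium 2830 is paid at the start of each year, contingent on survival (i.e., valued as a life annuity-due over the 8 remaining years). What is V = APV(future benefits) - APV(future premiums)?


v = 1/(1+i) = 0.952381
APV(future benefits) per unit = sum_{k=0}^{7} k_p_x * q * v^(k+1) = 0.121191
APV(future benefits) = 151274 * 0.121191 = 18333.1164
Life annuity-due factor ä_{x:8} = sum_{k=0}^{7} k_p_x * v^k = 6.362551
APV(future premiums) = 2830 * 6.362551 = 18006.0207
V = 18333.1164 - 18006.0207
= 327.0957


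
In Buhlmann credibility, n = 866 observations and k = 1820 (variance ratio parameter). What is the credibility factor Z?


Z = n / (n + k)
= 866 / (866 + 1820)
= 866 / 2686
= 0.3224


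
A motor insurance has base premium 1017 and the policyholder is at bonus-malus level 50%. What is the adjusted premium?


adjusted = base * BM_level / 100
= 1017 * 50 / 100
= 1017 * 0.5
= 508.5


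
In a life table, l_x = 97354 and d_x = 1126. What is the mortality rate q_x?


q_x = d_x / l_x
= 1126 / 97354
= 0.0116


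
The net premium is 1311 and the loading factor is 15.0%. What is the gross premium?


Gross = net * (1 + loading)
= 1311 * (1 + 0.15)
= 1311 * 1.15
= 1507.65


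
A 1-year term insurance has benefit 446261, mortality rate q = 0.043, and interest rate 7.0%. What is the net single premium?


NSP = benefit * q * v
v = 1/(1+i) = 0.934579
NSP = 446261 * 0.043 * 0.934579
= 17933.8533


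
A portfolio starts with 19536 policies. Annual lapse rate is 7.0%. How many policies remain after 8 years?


remaining = initial * (1 - lapse)^years
= 19536 * (1 - 0.07)^8
= 19536 * 0.559582
= 10931.9902


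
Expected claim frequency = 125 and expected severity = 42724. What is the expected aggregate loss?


E[S] = E[N] * E[X]
= 125 * 42724
= 5.3405e+06


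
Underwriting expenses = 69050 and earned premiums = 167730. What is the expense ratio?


Expense ratio = expenses / premiums
= 69050 / 167730
= 0.4117


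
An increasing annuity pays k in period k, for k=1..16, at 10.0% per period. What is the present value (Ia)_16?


(Ia)_n = sum_{k=1}^{n} k * v^k, v = 1/(1+i)
v = 0.909091
Sum computed term by term:
(Ia)_16 = 51.2401


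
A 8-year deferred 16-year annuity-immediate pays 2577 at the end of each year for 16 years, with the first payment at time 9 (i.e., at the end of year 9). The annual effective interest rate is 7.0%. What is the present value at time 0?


PV at time 8 of the 16-year annuity-immediate:
a_n = 2577 * (1-(1+0.07)^(-16))/0.07 = 24344.0134
Discount back 8 years to time 0:
PV = 24344.0134 * (1+0.07)^(-8)
= 24344.0134 * 0.582009
= 14168.4375


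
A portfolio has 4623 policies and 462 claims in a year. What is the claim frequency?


frequency = claims / policies
= 462 / 4623
= 0.0999


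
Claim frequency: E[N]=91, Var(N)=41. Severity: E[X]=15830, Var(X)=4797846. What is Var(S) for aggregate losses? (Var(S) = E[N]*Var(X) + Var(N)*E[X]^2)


Var(S) = E[N]*Var(X) + Var(N)*E[X]^2
= 91*4797846 + 41*15830^2
= 436603986 + 10274144900
= 1.0711e+10


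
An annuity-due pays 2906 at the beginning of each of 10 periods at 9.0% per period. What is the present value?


PV_due = PMT * (1-(1+i)^(-n))/i * (1+i)
PV_immediate = 18649.7133
PV_due = 18649.7133 * 1.09
= 20328.1875


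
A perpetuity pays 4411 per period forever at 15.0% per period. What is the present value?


PV = PMT / i
= 4411 / 0.15
= 29406.6667


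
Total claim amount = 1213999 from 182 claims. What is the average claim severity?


severity = total / number
= 1213999 / 182
= 6670.3242


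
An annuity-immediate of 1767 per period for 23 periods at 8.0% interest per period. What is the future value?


FV = PMT * ((1+i)^n - 1) / i
= 1767 * ((1.08)^23 - 1) / 0.08
= 1767 * (5.871464 - 1) / 0.08
= 107598.4533


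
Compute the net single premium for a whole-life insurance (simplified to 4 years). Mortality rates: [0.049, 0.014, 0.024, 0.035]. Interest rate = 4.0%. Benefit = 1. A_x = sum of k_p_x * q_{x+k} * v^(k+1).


v = 0.961538
Year 0: k_p_x=1.0, q=0.049, term=0.047115
Year 1: k_p_x=0.951, q=0.014, term=0.01231
Year 2: k_p_x=0.937686, q=0.024, term=0.020006
Year 3: k_p_x=0.915182, q=0.035, term=0.027381
A_x = 0.1068


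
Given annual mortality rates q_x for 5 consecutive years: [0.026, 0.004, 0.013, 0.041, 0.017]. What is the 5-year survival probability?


p_k = 1 - q_k for each year
Survival = product of (1 - q_k)
= 0.974 * 0.996 * 0.987 * 0.959 * 0.983
= 0.9026


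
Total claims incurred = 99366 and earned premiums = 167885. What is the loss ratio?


Loss ratio = claims / premiums
= 99366 / 167885
= 0.5919


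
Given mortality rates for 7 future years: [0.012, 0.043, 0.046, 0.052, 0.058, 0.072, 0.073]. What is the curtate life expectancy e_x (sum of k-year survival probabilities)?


e_x = sum_{k=1}^{n} k_p_x
k_p_x values:
  1_p_x = 0.988
  2_p_x = 0.945516
  3_p_x = 0.902022
  4_p_x = 0.855117
  5_p_x = 0.80552
  6_p_x = 0.747523
  7_p_x = 0.692954
e_x = 5.9367


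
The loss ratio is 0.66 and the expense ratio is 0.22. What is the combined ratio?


Combined ratio = loss ratio + expense ratio
= 0.66 + 0.22
= 0.88


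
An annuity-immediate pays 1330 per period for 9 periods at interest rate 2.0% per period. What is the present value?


PV = PMT * (1 - (1+i)^(-n)) / i
= 1330 * (1 - (1+0.02)^(-9)) / 0.02
= 1330 * (1 - 0.836755) / 0.02
= 1330 * 8.162237
= 10855.7748


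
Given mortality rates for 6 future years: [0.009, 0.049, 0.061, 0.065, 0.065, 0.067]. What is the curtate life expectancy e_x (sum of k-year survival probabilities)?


e_x = sum_{k=1}^{n} k_p_x
k_p_x values:
  1_p_x = 0.991
  2_p_x = 0.942441
  3_p_x = 0.884952
  4_p_x = 0.82743
  5_p_x = 0.773647
  6_p_x = 0.721813
e_x = 5.1413


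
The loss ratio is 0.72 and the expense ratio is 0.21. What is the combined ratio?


Combined ratio = loss ratio + expense ratio
= 0.72 + 0.21
= 0.93


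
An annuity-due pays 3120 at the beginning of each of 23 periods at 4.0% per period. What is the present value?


PV_due = PMT * (1-(1+i)^(-n))/i * (1+i)
PV_immediate = 46353.346
PV_due = 46353.346 * 1.04
= 48207.4798


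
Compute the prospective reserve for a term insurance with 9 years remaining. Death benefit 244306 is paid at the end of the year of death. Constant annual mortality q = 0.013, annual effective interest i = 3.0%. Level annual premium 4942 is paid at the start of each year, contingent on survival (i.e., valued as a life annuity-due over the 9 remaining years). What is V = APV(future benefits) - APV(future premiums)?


v = 1/(1+i) = 0.970874
APV(future benefits) per unit = sum_{k=0}^{8} k_p_x * q * v^(k+1) = 0.09636
APV(future benefits) = 244306 * 0.09636 = 23541.3729
Life annuity-due factor ä_{x:9} = sum_{k=0}^{8} k_p_x * v^k = 7.634692
APV(future premiums) = 4942 * 7.634692 = 37730.6483
V = 23541.3729 - 37730.6483
= -14189.2754


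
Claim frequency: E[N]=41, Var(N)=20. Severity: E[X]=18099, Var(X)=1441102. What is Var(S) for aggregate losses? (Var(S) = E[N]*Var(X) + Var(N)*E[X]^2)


Var(S) = E[N]*Var(X) + Var(N)*E[X]^2
= 41*1441102 + 20*18099^2
= 59085182 + 6551476020
= 6.6106e+09


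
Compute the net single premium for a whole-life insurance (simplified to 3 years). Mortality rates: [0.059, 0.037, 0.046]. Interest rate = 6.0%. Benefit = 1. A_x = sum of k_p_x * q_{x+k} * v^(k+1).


v = 0.943396
Year 0: k_p_x=1.0, q=0.059, term=0.05566
Year 1: k_p_x=0.941, q=0.037, term=0.030987
Year 2: k_p_x=0.906183, q=0.046, term=0.034999
A_x = 0.1216


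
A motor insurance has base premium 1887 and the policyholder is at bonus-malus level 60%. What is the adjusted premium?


adjusted = base * BM_level / 100
= 1887 * 60 / 100
= 1887 * 0.6
= 1132.2


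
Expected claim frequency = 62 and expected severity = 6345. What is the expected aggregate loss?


E[S] = E[N] * E[X]
= 62 * 6345
= 393390


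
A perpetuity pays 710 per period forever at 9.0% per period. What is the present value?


PV = PMT / i
= 710 / 0.09
= 7888.8889


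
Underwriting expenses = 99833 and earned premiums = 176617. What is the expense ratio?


Expense ratio = expenses / premiums
= 99833 / 176617
= 0.5653


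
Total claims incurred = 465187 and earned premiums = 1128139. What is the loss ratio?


Loss ratio = claims / premiums
= 465187 / 1128139
= 0.4123


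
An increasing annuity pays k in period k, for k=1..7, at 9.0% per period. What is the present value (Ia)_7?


(Ia)_n = sum_{k=1}^{n} k * v^k, v = 1/(1+i)
v = 0.917431
Sum computed term by term:
(Ia)_7 = 18.4075


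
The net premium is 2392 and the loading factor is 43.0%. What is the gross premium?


Gross = net * (1 + loading)
= 2392 * (1 + 0.43)
= 2392 * 1.43
= 3420.56


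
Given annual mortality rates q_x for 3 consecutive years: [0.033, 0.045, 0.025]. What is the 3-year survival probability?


p_k = 1 - q_k for each year
Survival = product of (1 - q_k)
= 0.967 * 0.955 * 0.975
= 0.9004


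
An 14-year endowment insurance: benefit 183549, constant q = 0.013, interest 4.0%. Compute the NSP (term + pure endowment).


Term component = 23374.6933
Pure endowment = 14_p_x * v^14 * benefit = 0.832607 * 0.577475 * 183549 = 88252.1735
NSP = 111626.8668


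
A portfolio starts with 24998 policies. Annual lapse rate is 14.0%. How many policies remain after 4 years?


remaining = initial * (1 - lapse)^years
= 24998 * (1 - 0.14)^4
= 24998 * 0.547008
= 13674.11


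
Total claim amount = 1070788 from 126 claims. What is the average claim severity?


severity = total / number
= 1070788 / 126
= 8498.3175


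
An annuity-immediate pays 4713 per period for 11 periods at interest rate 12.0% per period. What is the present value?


PV = PMT * (1 - (1+i)^(-n)) / i
= 4713 * (1 - (1+0.12)^(-11)) / 0.12
= 4713 * (1 - 0.287476) / 0.12
= 4713 * 5.937699
= 27984.376


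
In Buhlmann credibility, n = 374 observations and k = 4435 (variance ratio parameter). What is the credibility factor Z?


Z = n / (n + k)
= 374 / (374 + 4435)
= 374 / 4809
= 0.0778


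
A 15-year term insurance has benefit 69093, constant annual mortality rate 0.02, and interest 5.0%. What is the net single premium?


NSP = benefit * sum_{k=0}^{n-1} k_p_x * q * v^(k+1)
With constant q=0.02, v=0.952381
Sum = 0.18421
NSP = 69093 * 0.18421
= 12727.634


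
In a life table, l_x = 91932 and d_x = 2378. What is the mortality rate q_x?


q_x = d_x / l_x
= 2378 / 91932
= 0.0259


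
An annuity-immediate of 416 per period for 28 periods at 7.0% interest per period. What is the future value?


FV = PMT * ((1+i)^n - 1) / i
= 416 * ((1.07)^28 - 1) / 0.07
= 416 * (6.648838 - 1) / 0.07
= 33570.2394


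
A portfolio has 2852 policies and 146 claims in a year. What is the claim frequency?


frequency = claims / policies
= 146 / 2852
= 0.0512


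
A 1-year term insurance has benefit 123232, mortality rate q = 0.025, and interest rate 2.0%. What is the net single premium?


NSP = benefit * q * v
v = 1/(1+i) = 0.980392
NSP = 123232 * 0.025 * 0.980392
= 3020.3922


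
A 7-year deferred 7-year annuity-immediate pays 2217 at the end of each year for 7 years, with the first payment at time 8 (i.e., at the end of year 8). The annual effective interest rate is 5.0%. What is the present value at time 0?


PV at time 7 of the 7-year annuity-immediate:
a_n = 2217 * (1-(1+0.05)^(-7))/0.05 = 12828.3898
Discount back 7 years to time 0:
PV = 12828.3898 * (1+0.05)^(-7)
= 12828.3898 * 0.710681
= 9116.8971


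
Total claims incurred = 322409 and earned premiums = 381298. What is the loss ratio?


Loss ratio = claims / premiums
= 322409 / 381298
= 0.8456


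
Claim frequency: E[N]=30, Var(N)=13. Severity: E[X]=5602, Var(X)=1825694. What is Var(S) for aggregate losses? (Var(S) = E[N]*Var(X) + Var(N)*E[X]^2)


Var(S) = E[N]*Var(X) + Var(N)*E[X]^2
= 30*1825694 + 13*5602^2
= 54770820 + 407971252
= 4.6274e+08


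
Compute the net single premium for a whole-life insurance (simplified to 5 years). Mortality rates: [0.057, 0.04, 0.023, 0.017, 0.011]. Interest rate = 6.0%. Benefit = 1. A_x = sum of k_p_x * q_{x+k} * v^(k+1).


v = 0.943396
Year 0: k_p_x=1.0, q=0.057, term=0.053774
Year 1: k_p_x=0.943, q=0.04, term=0.033571
Year 2: k_p_x=0.90528, q=0.023, term=0.017482
Year 3: k_p_x=0.884459, q=0.017, term=0.01191
Year 4: k_p_x=0.869423, q=0.011, term=0.007147
A_x = 0.1239


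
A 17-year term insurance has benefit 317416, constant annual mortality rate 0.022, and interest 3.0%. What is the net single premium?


NSP = benefit * sum_{k=0}^{n-1} k_p_x * q * v^(k+1)
With constant q=0.022, v=0.970874
Sum = 0.24771
NSP = 317416 * 0.24771
= 78627.1986


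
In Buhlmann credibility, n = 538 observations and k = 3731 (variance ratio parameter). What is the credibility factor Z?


Z = n / (n + k)
= 538 / (538 + 3731)
= 538 / 4269
= 0.126


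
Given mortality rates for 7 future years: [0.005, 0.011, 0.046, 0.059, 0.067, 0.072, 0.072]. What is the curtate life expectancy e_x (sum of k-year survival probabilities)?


e_x = sum_{k=1}^{n} k_p_x
k_p_x values:
  1_p_x = 0.995
  2_p_x = 0.984055
  3_p_x = 0.938788
  4_p_x = 0.8834
  5_p_x = 0.824212
  6_p_x = 0.764869
  7_p_x = 0.709798
e_x = 6.1001


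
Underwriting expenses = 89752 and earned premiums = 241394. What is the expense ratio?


Expense ratio = expenses / premiums
= 89752 / 241394
= 0.3718


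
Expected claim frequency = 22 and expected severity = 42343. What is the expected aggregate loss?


E[S] = E[N] * E[X]
= 22 * 42343
= 931546


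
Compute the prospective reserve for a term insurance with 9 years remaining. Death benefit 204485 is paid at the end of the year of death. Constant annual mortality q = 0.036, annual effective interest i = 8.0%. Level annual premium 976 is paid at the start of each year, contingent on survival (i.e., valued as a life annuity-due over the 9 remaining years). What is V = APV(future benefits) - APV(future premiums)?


v = 1/(1+i) = 0.925926
APV(future benefits) per unit = sum_{k=0}^{8} k_p_x * q * v^(k+1) = 0.198729
APV(future benefits) = 204485 * 0.198729 = 40637.1924
Life annuity-due factor ä_{x:9} = sum_{k=0}^{8} k_p_x * v^k = 5.961884
APV(future premiums) = 976 * 5.961884 = 5818.7984
V = 40637.1924 - 5818.7984
= 34818.394


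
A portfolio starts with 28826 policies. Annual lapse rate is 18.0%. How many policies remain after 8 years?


remaining = initial * (1 - lapse)^years
= 28826 * (1 - 0.18)^8
= 28826 * 0.204414
= 5892.4404


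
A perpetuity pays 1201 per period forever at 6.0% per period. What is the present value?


PV = PMT / i
= 1201 / 0.06
= 20016.6667


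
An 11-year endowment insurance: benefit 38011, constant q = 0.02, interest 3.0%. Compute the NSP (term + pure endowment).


Term component = 6409.1812
Pure endowment = 11_p_x * v^11 * benefit = 0.800731 * 0.722421 * 38011 = 21988.047
NSP = 28397.2282


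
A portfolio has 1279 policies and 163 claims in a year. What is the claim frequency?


frequency = claims / policies
= 163 / 1279
= 0.1274


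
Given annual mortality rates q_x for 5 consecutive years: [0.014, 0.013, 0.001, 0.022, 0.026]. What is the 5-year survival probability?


p_k = 1 - q_k for each year
Survival = product of (1 - q_k)
= 0.986 * 0.987 * 0.999 * 0.978 * 0.974
= 0.9261


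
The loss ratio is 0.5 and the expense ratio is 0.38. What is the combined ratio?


Combined ratio = loss ratio + expense ratio
= 0.5 + 0.38
= 0.88


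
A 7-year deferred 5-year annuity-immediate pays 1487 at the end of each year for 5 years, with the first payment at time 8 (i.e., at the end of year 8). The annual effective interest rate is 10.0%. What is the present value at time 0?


PV at time 7 of the 5-year annuity-immediate:
a_n = 1487 * (1-(1+0.1)^(-5))/0.1 = 5636.8999
Discount back 7 years to time 0:
PV = 5636.8999 * (1+0.1)^(-7)
= 5636.8999 * 0.513158
= 2892.621


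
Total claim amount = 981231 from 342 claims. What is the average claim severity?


severity = total / number
= 981231 / 342
= 2869.0965


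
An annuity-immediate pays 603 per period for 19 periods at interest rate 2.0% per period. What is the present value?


PV = PMT * (1 - (1+i)^(-n)) / i
= 603 * (1 - (1+0.02)^(-19)) / 0.02
= 603 * (1 - 0.686431) / 0.02
= 603 * 15.678462
= 9454.1126


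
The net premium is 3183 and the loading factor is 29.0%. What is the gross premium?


Gross = net * (1 + loading)
= 3183 * (1 + 0.29)
= 3183 * 1.29
= 4106.07


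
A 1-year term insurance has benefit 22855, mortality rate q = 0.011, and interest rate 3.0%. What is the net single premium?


NSP = benefit * q * v
v = 1/(1+i) = 0.970874
NSP = 22855 * 0.011 * 0.970874
= 244.0825


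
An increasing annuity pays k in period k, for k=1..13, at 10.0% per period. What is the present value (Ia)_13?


(Ia)_n = sum_{k=1}^{n} k * v^k, v = 1/(1+i)
v = 0.909091
Sum computed term by term:
(Ia)_13 = 40.4805


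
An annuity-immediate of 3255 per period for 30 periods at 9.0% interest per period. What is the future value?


FV = PMT * ((1+i)^n - 1) / i
= 3255 * ((1.09)^30 - 1) / 0.09
= 3255 * (13.267678 - 1) / 0.09
= 443681.038


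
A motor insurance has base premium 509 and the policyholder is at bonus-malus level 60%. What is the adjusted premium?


adjusted = base * BM_level / 100
= 509 * 60 / 100
= 509 * 0.6
= 305.4


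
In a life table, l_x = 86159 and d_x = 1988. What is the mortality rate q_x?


q_x = d_x / l_x
= 1988 / 86159
= 0.0231


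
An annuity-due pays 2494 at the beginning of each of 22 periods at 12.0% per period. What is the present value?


PV_due = PMT * (1-(1+i)^(-n))/i * (1+i)
PV_immediate = 19065.7465
PV_due = 19065.7465 * 1.12
= 21353.6361


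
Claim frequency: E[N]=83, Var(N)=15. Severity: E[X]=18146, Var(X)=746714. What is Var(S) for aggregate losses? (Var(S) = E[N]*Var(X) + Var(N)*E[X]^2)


Var(S) = E[N]*Var(X) + Var(N)*E[X]^2
= 83*746714 + 15*18146^2
= 61977262 + 4939159740
= 5.0011e+09


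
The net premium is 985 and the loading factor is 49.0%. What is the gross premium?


Gross = net * (1 + loading)
= 985 * (1 + 0.49)
= 985 * 1.49
= 1467.65


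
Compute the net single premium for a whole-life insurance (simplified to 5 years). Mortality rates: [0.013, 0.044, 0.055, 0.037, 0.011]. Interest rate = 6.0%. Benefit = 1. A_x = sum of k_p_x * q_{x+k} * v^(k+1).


v = 0.943396
Year 0: k_p_x=1.0, q=0.013, term=0.012264
Year 1: k_p_x=0.987, q=0.044, term=0.038651
Year 2: k_p_x=0.943572, q=0.055, term=0.043573
Year 3: k_p_x=0.891676, q=0.037, term=0.026133
Year 4: k_p_x=0.858684, q=0.011, term=0.007058
A_x = 0.1277


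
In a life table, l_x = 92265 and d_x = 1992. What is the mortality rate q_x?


q_x = d_x / l_x
= 1992 / 92265
= 0.0216


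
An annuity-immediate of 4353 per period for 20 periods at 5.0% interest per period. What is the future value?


FV = PMT * ((1+i)^n - 1) / i
= 4353 * ((1.05)^20 - 1) / 0.05
= 4353 * (2.653298 - 1) / 0.05
= 143936.0982


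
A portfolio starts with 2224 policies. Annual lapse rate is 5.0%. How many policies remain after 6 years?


remaining = initial * (1 - lapse)^years
= 2224 * (1 - 0.05)^6
= 2224 * 0.735092
= 1634.8444


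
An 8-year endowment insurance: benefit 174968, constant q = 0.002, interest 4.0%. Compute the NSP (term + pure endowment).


Term component = 2340.5663
Pure endowment = 8_p_x * v^8 * benefit = 0.984112 * 0.73069 * 174968 = 125816.1071
NSP = 128156.6734


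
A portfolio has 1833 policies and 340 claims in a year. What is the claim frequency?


frequency = claims / policies
= 340 / 1833
= 0.1855


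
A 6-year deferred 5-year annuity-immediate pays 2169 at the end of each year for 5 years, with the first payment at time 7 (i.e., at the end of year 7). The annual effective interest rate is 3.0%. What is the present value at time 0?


PV at time 6 of the 5-year annuity-immediate:
a_n = 2169 * (1-(1+0.03)^(-5))/0.03 = 9933.3849
Discount back 6 years to time 0:
PV = 9933.3849 * (1+0.03)^(-6)
= 9933.3849 * 0.837484
= 8319.0535


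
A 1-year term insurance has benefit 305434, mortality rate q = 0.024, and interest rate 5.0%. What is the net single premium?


NSP = benefit * q * v
v = 1/(1+i) = 0.952381
NSP = 305434 * 0.024 * 0.952381
= 6981.3486


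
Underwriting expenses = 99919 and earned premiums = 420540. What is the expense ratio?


Expense ratio = expenses / premiums
= 99919 / 420540
= 0.2376


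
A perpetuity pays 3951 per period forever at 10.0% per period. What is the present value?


PV = PMT / i
= 3951 / 0.1
= 39510.0


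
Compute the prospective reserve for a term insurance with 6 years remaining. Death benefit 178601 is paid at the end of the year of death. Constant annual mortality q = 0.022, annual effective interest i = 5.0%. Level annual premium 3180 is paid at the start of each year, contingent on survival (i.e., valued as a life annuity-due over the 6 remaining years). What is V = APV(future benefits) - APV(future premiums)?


v = 1/(1+i) = 0.952381
APV(future benefits) per unit = sum_{k=0}^{5} k_p_x * q * v^(k+1) = 0.106035
APV(future benefits) = 178601 * 0.106035 = 18937.9674
Life annuity-due factor ä_{x:6} = sum_{k=0}^{5} k_p_x * v^k = 5.060764
APV(future premiums) = 3180 * 5.060764 = 16093.23
V = 18937.9674 - 16093.23
= 2844.7375


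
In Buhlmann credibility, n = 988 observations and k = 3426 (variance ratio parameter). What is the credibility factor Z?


Z = n / (n + k)
= 988 / (988 + 3426)
= 988 / 4414
= 0.2238


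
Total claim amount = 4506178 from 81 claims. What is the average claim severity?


severity = total / number
= 4506178 / 81
= 55631.8272


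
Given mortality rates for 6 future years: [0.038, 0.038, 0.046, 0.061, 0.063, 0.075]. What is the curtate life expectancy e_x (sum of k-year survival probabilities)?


e_x = sum_{k=1}^{n} k_p_x
k_p_x values:
  1_p_x = 0.962
  2_p_x = 0.925444
  3_p_x = 0.882874
  4_p_x = 0.829018
  5_p_x = 0.77679
  6_p_x = 0.718531
e_x = 5.0947


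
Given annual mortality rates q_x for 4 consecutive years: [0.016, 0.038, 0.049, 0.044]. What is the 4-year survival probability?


p_k = 1 - q_k for each year
Survival = product of (1 - q_k)
= 0.984 * 0.962 * 0.951 * 0.956
= 0.8606


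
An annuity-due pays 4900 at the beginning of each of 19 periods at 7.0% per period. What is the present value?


PV_due = PMT * (1-(1+i)^(-n))/i * (1+i)
PV_immediate = 50644.4167
PV_due = 50644.4167 * 1.07
= 54189.5259


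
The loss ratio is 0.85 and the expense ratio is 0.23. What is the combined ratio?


Combined ratio = loss ratio + expense ratio
= 0.85 + 0.23
= 1.08


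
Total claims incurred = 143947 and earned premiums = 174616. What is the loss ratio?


Loss ratio = claims / premiums
= 143947 / 174616
= 0.8244


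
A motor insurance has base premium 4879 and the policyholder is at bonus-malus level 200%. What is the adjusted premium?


adjusted = base * BM_level / 100
= 4879 * 200 / 100
= 4879 * 2.0
= 9758.0


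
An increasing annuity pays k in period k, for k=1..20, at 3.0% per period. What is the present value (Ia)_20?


(Ia)_n = sum_{k=1}^{n} k * v^k, v = 1/(1+i)
v = 0.970874
Sum computed term by term:
(Ia)_20 = 141.6761


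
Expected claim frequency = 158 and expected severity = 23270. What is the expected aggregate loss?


E[S] = E[N] * E[X]
= 158 * 23270
= 3.6767e+06


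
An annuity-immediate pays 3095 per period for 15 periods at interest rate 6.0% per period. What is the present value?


PV = PMT * (1 - (1+i)^(-n)) / i
= 3095 * (1 - (1+0.06)^(-15)) / 0.06
= 3095 * (1 - 0.417265) / 0.06
= 3095 * 9.712249
= 30059.4106


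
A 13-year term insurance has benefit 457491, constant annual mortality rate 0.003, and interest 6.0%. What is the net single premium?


NSP = benefit * sum_{k=0}^{n-1} k_p_x * q * v^(k+1)
With constant q=0.003, v=0.943396
Sum = 0.026149
NSP = 457491 * 0.026149
= 11962.7398


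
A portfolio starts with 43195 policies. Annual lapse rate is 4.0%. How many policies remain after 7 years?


remaining = initial * (1 - lapse)^years
= 43195 * (1 - 0.04)^7
= 43195 * 0.751447
= 32458.7738


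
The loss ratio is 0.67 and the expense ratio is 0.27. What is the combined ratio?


Combined ratio = loss ratio + expense ratio
= 0.67 + 0.27
= 0.94


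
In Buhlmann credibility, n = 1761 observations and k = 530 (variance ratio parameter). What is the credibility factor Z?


Z = n / (n + k)
= 1761 / (1761 + 530)
= 1761 / 2291
= 0.7687


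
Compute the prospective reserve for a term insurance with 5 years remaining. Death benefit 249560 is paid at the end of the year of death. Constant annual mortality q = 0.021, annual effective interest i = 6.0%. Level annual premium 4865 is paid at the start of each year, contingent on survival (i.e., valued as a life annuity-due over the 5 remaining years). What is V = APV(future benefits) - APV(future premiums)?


v = 1/(1+i) = 0.943396
APV(future benefits) per unit = sum_{k=0}^{4} k_p_x * q * v^(k+1) = 0.085031
APV(future benefits) = 249560 * 0.085031 = 21220.3553
Life annuity-due factor ä_{x:5} = sum_{k=0}^{4} k_p_x * v^k = 4.292045
APV(future premiums) = 4865 * 4.292045 = 20880.7979
V = 21220.3553 - 20880.7979
= 339.5574


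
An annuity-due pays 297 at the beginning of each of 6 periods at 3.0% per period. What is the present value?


PV_due = PMT * (1-(1+i)^(-n))/i * (1+i)
PV_immediate = 1608.9059
PV_due = 1608.9059 * 1.03
= 1657.173


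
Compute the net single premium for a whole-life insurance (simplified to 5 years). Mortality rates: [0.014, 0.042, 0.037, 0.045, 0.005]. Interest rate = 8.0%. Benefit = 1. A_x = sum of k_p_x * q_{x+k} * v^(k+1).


v = 0.925926
Year 0: k_p_x=1.0, q=0.014, term=0.012963
Year 1: k_p_x=0.986, q=0.042, term=0.035504
Year 2: k_p_x=0.944588, q=0.037, term=0.027744
Year 3: k_p_x=0.909638, q=0.045, term=0.030088
Year 4: k_p_x=0.868705, q=0.005, term=0.002956
A_x = 0.1093


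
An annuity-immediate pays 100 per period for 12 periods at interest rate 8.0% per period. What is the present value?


PV = PMT * (1 - (1+i)^(-n)) / i
= 100 * (1 - (1+0.08)^(-12)) / 0.08
= 100 * (1 - 0.397114) / 0.08
= 100 * 7.536078
= 753.6078


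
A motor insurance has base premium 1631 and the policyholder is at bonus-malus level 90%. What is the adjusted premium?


adjusted = base * BM_level / 100
= 1631 * 90 / 100
= 1631 * 0.9
= 1467.9


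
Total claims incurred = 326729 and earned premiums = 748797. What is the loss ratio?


Loss ratio = claims / premiums
= 326729 / 748797
= 0.4363


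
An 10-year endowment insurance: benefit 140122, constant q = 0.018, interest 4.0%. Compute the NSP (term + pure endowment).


Term component = 18988.0424
Pure endowment = 10_p_x * v^10 * benefit = 0.833902 * 0.675564 * 140122 = 78938.3078
NSP = 97926.3502


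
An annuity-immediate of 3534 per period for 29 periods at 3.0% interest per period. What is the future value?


FV = PMT * ((1+i)^n - 1) / i
= 3534 * ((1.03)^29 - 1) / 0.03
= 3534 * (2.356566 - 1) / 0.03
= 159803.4166


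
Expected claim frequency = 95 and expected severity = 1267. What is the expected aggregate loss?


E[S] = E[N] * E[X]
= 95 * 1267
= 120365


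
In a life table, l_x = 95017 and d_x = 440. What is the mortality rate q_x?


q_x = d_x / l_x
= 440 / 95017
= 0.0046


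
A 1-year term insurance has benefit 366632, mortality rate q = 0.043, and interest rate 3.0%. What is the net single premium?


NSP = benefit * q * v
v = 1/(1+i) = 0.970874
NSP = 366632 * 0.043 * 0.970874
= 15305.9961


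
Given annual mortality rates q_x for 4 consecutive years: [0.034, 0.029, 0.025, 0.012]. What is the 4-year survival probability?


p_k = 1 - q_k for each year
Survival = product of (1 - q_k)
= 0.966 * 0.971 * 0.975 * 0.988
= 0.9036


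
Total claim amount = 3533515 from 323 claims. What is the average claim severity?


severity = total / number
= 3533515 / 323
= 10939.6749


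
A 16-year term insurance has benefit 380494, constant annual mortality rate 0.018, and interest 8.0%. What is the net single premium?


NSP = benefit * sum_{k=0}^{n-1} k_p_x * q * v^(k+1)
With constant q=0.018, v=0.925926
Sum = 0.143582
NSP = 380494 * 0.143582
= 54632.1537


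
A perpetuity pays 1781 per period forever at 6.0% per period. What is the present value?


PV = PMT / i
= 1781 / 0.06
= 29683.3333


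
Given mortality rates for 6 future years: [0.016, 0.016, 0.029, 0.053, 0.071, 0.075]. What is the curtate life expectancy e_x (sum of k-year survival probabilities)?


e_x = sum_{k=1}^{n} k_p_x
k_p_x values:
  1_p_x = 0.984
  2_p_x = 0.968256
  3_p_x = 0.940177
  4_p_x = 0.890347
  5_p_x = 0.827133
  6_p_x = 0.765098
e_x = 5.375


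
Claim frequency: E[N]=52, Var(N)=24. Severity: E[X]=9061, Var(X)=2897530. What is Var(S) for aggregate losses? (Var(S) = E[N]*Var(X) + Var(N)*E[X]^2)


Var(S) = E[N]*Var(X) + Var(N)*E[X]^2
= 52*2897530 + 24*9061^2
= 150671560 + 1970441304
= 2.1211e+09


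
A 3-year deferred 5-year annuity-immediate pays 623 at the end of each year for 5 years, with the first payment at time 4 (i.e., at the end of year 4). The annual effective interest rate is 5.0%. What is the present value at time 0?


PV at time 3 of the 5-year annuity-immediate:
a_n = 623 * (1-(1+0.05)^(-5))/0.05 = 2697.264
Discount back 3 years to time 0:
PV = 2697.264 * (1+0.05)^(-3)
= 2697.264 * 0.863838
= 2329.998


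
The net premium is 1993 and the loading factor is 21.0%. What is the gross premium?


Gross = net * (1 + loading)
= 1993 * (1 + 0.21)
= 1993 * 1.21
= 2411.53


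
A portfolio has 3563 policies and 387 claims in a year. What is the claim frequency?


frequency = claims / policies
= 387 / 3563
= 0.1086


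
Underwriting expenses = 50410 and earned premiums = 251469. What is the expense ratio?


Expense ratio = expenses / premiums
= 50410 / 251469
= 0.2005


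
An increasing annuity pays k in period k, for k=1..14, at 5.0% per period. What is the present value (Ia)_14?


(Ia)_n = sum_{k=1}^{n} k * v^k, v = 1/(1+i)
v = 0.952381
Sum computed term by term:
(Ia)_14 = 66.4524


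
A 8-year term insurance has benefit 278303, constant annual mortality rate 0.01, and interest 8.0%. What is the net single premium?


NSP = benefit * sum_{k=0}^{n-1} k_p_x * q * v^(k+1)
With constant q=0.01, v=0.925926
Sum = 0.055719
NSP = 278303 * 0.055719
= 15506.7263


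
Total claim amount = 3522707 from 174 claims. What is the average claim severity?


severity = total / number
= 3522707 / 174
= 20245.4425


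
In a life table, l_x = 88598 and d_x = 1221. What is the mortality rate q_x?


q_x = d_x / l_x
= 1221 / 88598
= 0.0138


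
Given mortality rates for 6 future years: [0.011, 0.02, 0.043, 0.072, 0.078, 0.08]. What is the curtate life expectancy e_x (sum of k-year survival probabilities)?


e_x = sum_{k=1}^{n} k_p_x
k_p_x values:
  1_p_x = 0.989
  2_p_x = 0.96922
  3_p_x = 0.927544
  4_p_x = 0.86076
  5_p_x = 0.793621
  6_p_x = 0.730131
e_x = 5.2703


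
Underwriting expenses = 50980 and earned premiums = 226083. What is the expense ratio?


Expense ratio = expenses / premiums
= 50980 / 226083
= 0.2255


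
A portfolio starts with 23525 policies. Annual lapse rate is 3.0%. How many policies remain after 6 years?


remaining = initial * (1 - lapse)^years
= 23525 * (1 - 0.03)^6
= 23525 * 0.832972
= 19595.6664


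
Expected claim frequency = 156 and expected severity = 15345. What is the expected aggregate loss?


E[S] = E[N] * E[X]
= 156 * 15345
= 2.3938e+06


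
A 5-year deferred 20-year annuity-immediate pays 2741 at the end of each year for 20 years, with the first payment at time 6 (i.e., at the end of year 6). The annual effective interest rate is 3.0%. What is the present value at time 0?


PV at time 5 of the 20-year annuity-immediate:
a_n = 2741 * (1-(1+0.03)^(-20))/0.03 = 40779.1586
Discount back 5 years to time 0:
PV = 40779.1586 * (1+0.03)^(-5)
= 40779.1586 * 0.862609
= 35176.4604


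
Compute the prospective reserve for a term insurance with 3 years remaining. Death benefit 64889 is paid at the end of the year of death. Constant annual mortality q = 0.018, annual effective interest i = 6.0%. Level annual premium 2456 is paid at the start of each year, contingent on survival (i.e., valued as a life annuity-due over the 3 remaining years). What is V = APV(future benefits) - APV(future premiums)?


v = 1/(1+i) = 0.943396
APV(future benefits) per unit = sum_{k=0}^{2} k_p_x * q * v^(k+1) = 0.047287
APV(future benefits) = 64889 * 0.047287 = 3068.3854
Life annuity-due factor ä_{x:3} = sum_{k=0}^{2} k_p_x * v^k = 2.78466
APV(future premiums) = 2456 * 2.78466 = 6839.125
V = 3068.3854 - 6839.125
= -3770.7397


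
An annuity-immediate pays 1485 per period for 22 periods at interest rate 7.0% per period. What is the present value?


PV = PMT * (1 - (1+i)^(-n)) / i
= 1485 * (1 - (1+0.07)^(-22)) / 0.07
= 1485 * (1 - 0.225713) / 0.07
= 1485 * 11.06124
= 16425.9421


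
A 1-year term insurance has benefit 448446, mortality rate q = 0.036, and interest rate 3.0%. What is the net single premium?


NSP = benefit * q * v
v = 1/(1+i) = 0.970874
NSP = 448446 * 0.036 * 0.970874
= 15673.8408


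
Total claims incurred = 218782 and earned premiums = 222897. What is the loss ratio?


Loss ratio = claims / premiums
= 218782 / 222897
= 0.9815


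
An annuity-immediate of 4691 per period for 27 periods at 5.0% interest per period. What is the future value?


FV = PMT * ((1+i)^n - 1) / i
= 4691 * ((1.05)^27 - 1) / 0.05
= 4691 * (3.733456 - 1) / 0.05
= 256452.8722


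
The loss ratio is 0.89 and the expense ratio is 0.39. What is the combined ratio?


Combined ratio = loss ratio + expense ratio
= 0.89 + 0.39
= 1.28


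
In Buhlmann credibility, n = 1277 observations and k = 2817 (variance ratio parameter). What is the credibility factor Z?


Z = n / (n + k)
= 1277 / (1277 + 2817)
= 1277 / 4094
= 0.3119


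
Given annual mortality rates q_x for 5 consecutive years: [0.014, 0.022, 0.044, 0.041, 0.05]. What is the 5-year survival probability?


p_k = 1 - q_k for each year
Survival = product of (1 - q_k)
= 0.986 * 0.978 * 0.956 * 0.959 * 0.95
= 0.8399


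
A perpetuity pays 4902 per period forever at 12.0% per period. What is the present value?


PV = PMT / i
= 4902 / 0.12
= 40850.0


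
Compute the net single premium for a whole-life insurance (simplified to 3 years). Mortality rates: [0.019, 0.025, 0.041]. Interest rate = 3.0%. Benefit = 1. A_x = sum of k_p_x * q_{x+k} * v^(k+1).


v = 0.970874
Year 0: k_p_x=1.0, q=0.019, term=0.018447
Year 1: k_p_x=0.981, q=0.025, term=0.023117
Year 2: k_p_x=0.956475, q=0.041, term=0.035888
A_x = 0.0775


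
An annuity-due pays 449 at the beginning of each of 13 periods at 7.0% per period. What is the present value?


PV_due = PMT * (1-(1+i)^(-n))/i * (1+i)
PV_immediate = 3752.5852
PV_due = 3752.5852 * 1.07
= 4015.2661


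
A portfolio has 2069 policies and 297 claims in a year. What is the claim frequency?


frequency = claims / policies
= 297 / 2069
= 0.1435


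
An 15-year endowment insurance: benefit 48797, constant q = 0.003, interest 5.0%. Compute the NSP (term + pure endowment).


Term component = 1492.028
Pure endowment = 15_p_x * v^15 * benefit = 0.955933 * 0.481017 * 48797 = 22437.8382
NSP = 23929.8662


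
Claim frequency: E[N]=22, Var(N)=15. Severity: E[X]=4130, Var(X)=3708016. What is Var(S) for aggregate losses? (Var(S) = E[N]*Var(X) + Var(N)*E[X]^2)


Var(S) = E[N]*Var(X) + Var(N)*E[X]^2
= 22*3708016 + 15*4130^2
= 81576352 + 255853500
= 3.3743e+08


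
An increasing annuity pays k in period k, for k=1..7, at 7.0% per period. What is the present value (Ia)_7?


(Ia)_n = sum_{k=1}^{n} k * v^k, v = 1/(1+i)
v = 0.934579
Sum computed term by term:
(Ia)_7 = 20.1042


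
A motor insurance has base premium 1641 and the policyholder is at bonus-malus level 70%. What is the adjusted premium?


adjusted = base * BM_level / 100
= 1641 * 70 / 100
= 1641 * 0.7
= 1148.7


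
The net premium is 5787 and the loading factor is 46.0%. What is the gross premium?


Gross = net * (1 + loading)
= 5787 * (1 + 0.46)
= 5787 * 1.46
= 8449.02


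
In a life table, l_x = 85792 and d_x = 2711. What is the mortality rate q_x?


q_x = d_x / l_x
= 2711 / 85792
= 0.0316


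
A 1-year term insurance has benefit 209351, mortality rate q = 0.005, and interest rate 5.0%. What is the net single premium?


NSP = benefit * q * v
v = 1/(1+i) = 0.952381
NSP = 209351 * 0.005 * 0.952381
= 996.9095


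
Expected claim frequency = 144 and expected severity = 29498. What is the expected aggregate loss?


E[S] = E[N] * E[X]
= 144 * 29498
= 4.2477e+06


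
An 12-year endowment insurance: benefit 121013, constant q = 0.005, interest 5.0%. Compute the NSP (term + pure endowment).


Term component = 5232.9232
Pure endowment = 12_p_x * v^12 * benefit = 0.941623 * 0.556837 * 121013 = 63450.8446
NSP = 68683.7679


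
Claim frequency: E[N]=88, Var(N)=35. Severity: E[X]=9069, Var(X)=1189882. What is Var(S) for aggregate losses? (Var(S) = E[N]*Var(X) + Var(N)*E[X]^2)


Var(S) = E[N]*Var(X) + Var(N)*E[X]^2
= 88*1189882 + 35*9069^2
= 104709616 + 2878636635
= 2.9833e+09


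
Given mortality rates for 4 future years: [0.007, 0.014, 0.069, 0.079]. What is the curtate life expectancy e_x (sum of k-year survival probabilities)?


e_x = sum_{k=1}^{n} k_p_x
k_p_x values:
  1_p_x = 0.993
  2_p_x = 0.979098
  3_p_x = 0.91154
  4_p_x = 0.839529
e_x = 3.7232


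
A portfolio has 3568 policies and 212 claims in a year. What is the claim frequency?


frequency = claims / policies
= 212 / 3568
= 0.0594
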